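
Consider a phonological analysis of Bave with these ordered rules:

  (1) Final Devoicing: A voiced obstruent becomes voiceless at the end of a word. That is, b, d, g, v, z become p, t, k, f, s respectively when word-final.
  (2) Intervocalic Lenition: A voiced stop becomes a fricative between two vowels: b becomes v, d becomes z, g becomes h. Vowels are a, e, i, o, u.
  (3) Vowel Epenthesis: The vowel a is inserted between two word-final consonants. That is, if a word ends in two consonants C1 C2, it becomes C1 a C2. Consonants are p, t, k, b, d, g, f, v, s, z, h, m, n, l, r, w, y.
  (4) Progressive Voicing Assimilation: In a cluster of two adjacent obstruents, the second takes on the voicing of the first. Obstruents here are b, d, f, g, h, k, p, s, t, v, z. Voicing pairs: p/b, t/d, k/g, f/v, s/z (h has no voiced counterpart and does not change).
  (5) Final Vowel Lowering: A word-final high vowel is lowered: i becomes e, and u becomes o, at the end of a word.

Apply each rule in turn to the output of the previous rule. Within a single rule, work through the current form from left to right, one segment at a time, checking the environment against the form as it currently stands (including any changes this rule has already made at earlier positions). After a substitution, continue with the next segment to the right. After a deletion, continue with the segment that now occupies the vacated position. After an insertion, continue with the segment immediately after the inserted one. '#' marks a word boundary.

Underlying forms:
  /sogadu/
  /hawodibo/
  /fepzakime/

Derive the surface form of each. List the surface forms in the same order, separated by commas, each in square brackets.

[sohazo], [hawozivo], [fepsakime]

/sogadu/:
  (1) Final Devoicing: no change — [sogadu]
  (2) Intervocalic Lenition: [sogadu] → [sohazu]
  (3) Vowel Epenthesis: no change — [sohazu]
  (4) Progressive Voicing Assimilation: no change — [sohazu]
  (5) Final Vowel Lowering: [sohazu] → [sohazo]
/hawodibo/:
  (1) Final Devoicing: no change — [hawodibo]
  (2) Intervocalic Lenition: [hawodibo] → [hawozivo]
  (3) Vowel Epenthesis: no change — [hawozivo]
  (4) Progressive Voicing Assimilation: no change — [hawozivo]
  (5) Final Vowel Lowering: no change — [hawozivo]
/fepzakime/:
  (1) Final Devoicing: no change — [fepzakime]
  (2) Intervocalic Lenition: no change — [fepzakime]
  (3) Vowel Epenthesis: no change — [fepzakime]
  (4) Progressive Voicing Assimilation: [fepzakime] → [fepsakime]
  (5) Final Vowel Lowering: no change — [fepsakime]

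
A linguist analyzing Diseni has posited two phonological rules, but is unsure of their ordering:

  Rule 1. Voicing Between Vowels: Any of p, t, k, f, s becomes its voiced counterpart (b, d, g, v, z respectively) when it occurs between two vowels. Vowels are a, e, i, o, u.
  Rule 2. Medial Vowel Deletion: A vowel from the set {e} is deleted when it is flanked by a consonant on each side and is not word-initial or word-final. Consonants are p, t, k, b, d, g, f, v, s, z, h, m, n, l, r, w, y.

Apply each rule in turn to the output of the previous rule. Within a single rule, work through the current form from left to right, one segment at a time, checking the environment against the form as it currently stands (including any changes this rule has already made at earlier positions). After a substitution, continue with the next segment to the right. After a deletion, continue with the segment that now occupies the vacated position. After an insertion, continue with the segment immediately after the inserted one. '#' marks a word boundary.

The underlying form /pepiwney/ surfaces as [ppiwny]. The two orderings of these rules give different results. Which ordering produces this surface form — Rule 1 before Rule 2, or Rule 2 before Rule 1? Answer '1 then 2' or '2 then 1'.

2 then 1

Order 1 then 2:
  1 Voicing Between Vowels: [pepiwney] → [pebiwney]
  2 Medial Vowel Deletion: [pebiwney] → [pbiwny]
  result: [pbiwny]
Order 2 then 1:
  2 Medial Vowel Deletion: [pepiwney] → [ppiwny]
  1 Voicing Between Vowels: no change — [ppiwny]
  result: [ppiwny]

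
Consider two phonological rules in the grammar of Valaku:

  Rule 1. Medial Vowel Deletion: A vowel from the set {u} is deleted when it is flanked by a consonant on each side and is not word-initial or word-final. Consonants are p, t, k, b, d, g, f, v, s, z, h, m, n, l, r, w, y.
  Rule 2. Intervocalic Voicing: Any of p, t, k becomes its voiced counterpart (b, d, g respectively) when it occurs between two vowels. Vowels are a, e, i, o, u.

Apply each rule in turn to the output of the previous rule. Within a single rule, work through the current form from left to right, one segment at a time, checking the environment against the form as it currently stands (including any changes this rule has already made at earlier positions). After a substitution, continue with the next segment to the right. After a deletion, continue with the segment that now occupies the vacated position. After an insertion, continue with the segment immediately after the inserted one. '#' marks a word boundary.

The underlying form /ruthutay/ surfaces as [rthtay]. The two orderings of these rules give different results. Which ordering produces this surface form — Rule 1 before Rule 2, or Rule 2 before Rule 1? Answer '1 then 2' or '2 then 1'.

1 then 2

Order 1 then 2:
  1 Medial Vowel Deletion: [ruthutay] → [rthtay]
  2 Intervocalic Voicing: no change — [rthtay]
  result: [rthtay]
Order 2 then 1:
  2 Intervocalic Voicing: [ruthutay] → [ruthuday]
  1 Medial Vowel Deletion: [ruthuday] → [rthday]
  result: [rthday]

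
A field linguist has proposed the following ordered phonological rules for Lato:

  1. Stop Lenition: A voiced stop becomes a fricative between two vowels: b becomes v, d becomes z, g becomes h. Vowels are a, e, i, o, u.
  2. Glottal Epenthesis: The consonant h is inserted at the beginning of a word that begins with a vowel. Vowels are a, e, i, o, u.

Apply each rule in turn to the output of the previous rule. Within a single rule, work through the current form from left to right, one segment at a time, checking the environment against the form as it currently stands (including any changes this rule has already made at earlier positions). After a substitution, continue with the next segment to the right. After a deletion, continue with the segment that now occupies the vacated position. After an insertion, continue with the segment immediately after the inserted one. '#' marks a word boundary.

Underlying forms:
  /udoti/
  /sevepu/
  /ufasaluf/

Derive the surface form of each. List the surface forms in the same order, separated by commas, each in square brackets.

[huzoti], [sevepu], [hufasaluf]

/udoti/:
  1 Stop Lenition: [udoti] → [uzoti]
  2 Glottal Epenthesis: [uzoti] → [huzoti]
/sevepu/:
  1 Stop Lenition: no change — [sevepu]
  2 Glottal Epenthesis: no change — [sevepu]
/ufasaluf/:
  1 Stop Lenition: no change — [ufasaluf]
  2 Glottal Epenthesis: [ufasaluf] → [hufasaluf]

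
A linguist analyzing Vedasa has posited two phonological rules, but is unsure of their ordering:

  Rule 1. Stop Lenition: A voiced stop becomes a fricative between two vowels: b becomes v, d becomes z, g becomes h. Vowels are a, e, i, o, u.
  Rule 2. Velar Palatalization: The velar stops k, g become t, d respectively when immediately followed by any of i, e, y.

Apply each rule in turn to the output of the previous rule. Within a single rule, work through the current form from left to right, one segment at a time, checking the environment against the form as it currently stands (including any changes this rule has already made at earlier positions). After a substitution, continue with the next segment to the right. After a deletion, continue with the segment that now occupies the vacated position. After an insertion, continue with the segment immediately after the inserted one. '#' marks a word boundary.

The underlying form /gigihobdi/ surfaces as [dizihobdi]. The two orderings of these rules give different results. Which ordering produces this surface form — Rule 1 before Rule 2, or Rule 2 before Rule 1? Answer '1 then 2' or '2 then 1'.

2 then 1

Order 1 then 2:
  1 Stop Lenition: [gigihobdi] → [gihihobdi]
  2 Velar Palatalization: [gihihobdi] → [dihihobdi]
  result: [dihihobdi]
Order 2 then 1:
  2 Velar Palatalization: [gigihobdi] → [didihobdi]
  1 Stop Lenition: [didihobdi] → [dizihobdi]
  result: [dizihobdi]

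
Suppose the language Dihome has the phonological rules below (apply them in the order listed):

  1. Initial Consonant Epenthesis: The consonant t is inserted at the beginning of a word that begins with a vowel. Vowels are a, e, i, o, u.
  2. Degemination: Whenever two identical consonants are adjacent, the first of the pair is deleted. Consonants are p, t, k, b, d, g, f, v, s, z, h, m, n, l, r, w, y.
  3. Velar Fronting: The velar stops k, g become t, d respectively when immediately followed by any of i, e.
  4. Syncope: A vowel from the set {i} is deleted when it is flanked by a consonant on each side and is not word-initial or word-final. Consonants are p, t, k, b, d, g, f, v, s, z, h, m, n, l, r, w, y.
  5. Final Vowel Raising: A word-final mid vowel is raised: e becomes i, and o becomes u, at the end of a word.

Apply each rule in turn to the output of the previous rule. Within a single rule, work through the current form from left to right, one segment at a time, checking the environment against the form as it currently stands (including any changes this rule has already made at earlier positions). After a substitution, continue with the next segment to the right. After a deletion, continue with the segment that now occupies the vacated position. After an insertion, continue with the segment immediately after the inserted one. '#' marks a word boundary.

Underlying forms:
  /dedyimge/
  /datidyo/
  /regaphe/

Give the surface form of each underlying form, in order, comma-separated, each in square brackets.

/dedyimge/:
  1 Initial Consonant Epenthesis: no change — [dedyimge]
  2 Degemination: no change — [dedyimge]
  3 Velar Fronting: [dedyimge] → [dedyimde]
  4 Syncope: [dedyimde] → [dedymde]
  5 Final Vowel Raising: [dedymde] → [dedymdi]
/datidyo/:
  1 Initial Consonant Epenthesis: no change — [datidyo]
  2 Degemination: no change — [datidyo]
  3 Velar Fronting: no change — [datidyo]
  4 Syncope: [datidyo] → [datdyo]
  5 Final Vowel Raising: [datdyo] → [datdyu]
/regaphe/:
  1 Initial Consonant Epenthesis: no change — [regaphe]
  2 Degemination: no change — [regaphe]
  3 Velar Fronting: no change — [regaphe]
  4 Syncope: no change — [regaphe]
  5 Final Vowel Raising: [regaphe] → [regaphi]

[dedymdi], [datdyu], [regaphi]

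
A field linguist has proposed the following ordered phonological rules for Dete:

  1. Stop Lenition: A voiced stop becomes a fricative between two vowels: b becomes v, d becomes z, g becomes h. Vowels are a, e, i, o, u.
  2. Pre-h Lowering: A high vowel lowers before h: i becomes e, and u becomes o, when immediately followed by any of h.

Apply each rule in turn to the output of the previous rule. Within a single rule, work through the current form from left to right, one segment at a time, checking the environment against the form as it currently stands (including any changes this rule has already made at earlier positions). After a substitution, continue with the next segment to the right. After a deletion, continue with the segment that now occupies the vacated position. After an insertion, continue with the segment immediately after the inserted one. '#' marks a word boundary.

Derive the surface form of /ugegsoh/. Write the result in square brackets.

[ohegsoh]

1 Stop Lenition: [ugegsoh] → [uhegsoh]
2 Pre-h Lowering: [uhegsoh] → [ohegsoh]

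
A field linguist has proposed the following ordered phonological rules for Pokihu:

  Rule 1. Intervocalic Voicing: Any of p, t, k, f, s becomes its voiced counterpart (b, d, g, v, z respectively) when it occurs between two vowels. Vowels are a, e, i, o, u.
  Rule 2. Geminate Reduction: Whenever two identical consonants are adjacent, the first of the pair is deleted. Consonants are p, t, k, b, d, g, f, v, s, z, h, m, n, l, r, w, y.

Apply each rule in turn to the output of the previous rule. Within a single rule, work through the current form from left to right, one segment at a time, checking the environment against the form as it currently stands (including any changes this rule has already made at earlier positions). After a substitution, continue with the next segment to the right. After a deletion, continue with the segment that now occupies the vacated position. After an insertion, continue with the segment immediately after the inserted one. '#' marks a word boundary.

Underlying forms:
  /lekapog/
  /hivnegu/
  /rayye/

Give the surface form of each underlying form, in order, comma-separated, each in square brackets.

/lekapog/:
  Rule 1 Intervocalic Voicing: [lekapog] → [legabog]
  Rule 2 Geminate Reduction: no change — [legabog]
/hivnegu/:
  Rule 1 Intervocalic Voicing: no change — [hivnegu]
  Rule 2 Geminate Reduction: no change — [hivnegu]
/rayye/:
  Rule 1 Intervocalic Voicing: no change — [rayye]
  Rule 2 Geminate Reduction: [rayye] → [raye]

[legabog], [hivnegu], [raye]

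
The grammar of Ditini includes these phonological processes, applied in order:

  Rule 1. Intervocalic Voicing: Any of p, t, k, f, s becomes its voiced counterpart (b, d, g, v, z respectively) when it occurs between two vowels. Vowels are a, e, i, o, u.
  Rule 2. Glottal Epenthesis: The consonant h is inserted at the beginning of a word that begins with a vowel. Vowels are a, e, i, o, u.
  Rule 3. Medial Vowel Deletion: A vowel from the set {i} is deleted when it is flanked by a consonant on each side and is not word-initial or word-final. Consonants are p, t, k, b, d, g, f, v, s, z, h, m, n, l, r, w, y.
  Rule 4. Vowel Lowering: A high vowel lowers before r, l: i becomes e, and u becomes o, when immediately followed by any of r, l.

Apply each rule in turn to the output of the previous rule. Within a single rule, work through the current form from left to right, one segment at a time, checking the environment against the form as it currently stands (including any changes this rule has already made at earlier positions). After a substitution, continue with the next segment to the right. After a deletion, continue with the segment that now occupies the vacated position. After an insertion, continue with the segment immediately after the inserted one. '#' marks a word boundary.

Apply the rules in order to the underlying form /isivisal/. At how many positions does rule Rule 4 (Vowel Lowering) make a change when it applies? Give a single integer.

0

Rule 1 Intervocalic Voicing: [isivisal] → [izivizal]
Rule 2 Glottal Epenthesis: [izivizal] → [hizivizal]
Rule 3 Medial Vowel Deletion: [hizivizal] → [hzvzal]
Rule 4 Vowel Lowering: no change — [hzvzal]
Rule Rule 4 changed 0 position(s).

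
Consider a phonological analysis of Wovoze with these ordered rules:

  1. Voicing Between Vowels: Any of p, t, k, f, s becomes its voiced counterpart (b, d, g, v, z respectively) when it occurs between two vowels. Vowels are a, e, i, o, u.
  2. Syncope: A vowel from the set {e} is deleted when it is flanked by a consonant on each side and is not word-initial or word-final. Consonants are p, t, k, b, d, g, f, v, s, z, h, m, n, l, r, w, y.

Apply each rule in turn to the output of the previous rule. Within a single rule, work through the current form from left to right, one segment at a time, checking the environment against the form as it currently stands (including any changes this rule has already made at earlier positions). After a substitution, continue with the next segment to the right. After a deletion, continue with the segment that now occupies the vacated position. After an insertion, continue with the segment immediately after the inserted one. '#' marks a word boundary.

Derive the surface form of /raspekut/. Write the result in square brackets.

1 Voicing Between Vowels: [raspekut] → [raspegut]
2 Syncope: [raspegut] → [raspgut]

[raspgut]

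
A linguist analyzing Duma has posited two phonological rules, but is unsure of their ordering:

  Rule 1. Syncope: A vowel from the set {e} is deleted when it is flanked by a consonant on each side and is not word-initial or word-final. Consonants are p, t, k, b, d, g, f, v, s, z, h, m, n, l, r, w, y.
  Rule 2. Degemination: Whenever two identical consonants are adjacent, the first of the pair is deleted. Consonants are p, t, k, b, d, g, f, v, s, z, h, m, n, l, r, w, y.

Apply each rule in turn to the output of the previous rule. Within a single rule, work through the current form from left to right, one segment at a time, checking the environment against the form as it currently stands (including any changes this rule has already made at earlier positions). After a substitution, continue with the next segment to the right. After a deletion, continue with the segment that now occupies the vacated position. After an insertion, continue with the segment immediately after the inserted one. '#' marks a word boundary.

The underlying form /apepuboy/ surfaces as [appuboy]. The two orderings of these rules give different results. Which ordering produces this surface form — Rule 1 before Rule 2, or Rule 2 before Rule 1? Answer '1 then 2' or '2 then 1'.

2 then 1

Order 1 then 2:
  1 Syncope: [apepuboy] → [appuboy]
  2 Degemination: [appuboy] → [apuboy]
  result: [apuboy]
Order 2 then 1:
  2 Degemination: no change — [apepuboy]
  1 Syncope: [apepuboy] → [appuboy]
  result: [appuboy]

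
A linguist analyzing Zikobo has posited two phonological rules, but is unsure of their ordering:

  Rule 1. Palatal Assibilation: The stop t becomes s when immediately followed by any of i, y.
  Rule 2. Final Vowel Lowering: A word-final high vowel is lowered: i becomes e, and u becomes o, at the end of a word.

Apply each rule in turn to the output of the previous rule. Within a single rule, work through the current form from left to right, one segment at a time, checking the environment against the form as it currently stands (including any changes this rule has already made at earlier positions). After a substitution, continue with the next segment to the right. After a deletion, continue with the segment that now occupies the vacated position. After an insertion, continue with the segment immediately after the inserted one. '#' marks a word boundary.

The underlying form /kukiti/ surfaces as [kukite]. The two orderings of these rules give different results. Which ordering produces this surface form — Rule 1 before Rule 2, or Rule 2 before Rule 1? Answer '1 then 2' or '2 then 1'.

2 then 1

Order 1 then 2:
  1 Palatal Assibilation: [kukiti] → [kukisi]
  2 Final Vowel Lowering: [kukisi] → [kukise]
  result: [kukise]
Order 2 then 1:
  2 Final Vowel Lowering: [kukiti] → [kukite]
  1 Palatal Assibilation: no change — [kukite]
  result: [kukite]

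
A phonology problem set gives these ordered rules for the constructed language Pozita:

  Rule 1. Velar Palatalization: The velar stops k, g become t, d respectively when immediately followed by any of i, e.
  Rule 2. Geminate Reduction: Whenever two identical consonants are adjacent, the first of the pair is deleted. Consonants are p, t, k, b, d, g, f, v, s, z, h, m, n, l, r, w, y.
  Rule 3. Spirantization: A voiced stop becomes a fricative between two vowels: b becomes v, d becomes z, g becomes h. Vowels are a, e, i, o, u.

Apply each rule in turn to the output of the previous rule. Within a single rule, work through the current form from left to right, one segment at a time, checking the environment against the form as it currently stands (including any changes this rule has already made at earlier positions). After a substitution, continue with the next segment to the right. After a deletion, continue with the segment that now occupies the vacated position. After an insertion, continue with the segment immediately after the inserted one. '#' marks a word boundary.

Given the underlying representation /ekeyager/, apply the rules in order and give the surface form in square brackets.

Rule 1 Velar Palatalization: [ekeyager] → [eteyader]
Rule 2 Geminate Reduction: no change — [eteyader]
Rule 3 Spirantization: [eteyader] → [eteyazer]

[eteyazer]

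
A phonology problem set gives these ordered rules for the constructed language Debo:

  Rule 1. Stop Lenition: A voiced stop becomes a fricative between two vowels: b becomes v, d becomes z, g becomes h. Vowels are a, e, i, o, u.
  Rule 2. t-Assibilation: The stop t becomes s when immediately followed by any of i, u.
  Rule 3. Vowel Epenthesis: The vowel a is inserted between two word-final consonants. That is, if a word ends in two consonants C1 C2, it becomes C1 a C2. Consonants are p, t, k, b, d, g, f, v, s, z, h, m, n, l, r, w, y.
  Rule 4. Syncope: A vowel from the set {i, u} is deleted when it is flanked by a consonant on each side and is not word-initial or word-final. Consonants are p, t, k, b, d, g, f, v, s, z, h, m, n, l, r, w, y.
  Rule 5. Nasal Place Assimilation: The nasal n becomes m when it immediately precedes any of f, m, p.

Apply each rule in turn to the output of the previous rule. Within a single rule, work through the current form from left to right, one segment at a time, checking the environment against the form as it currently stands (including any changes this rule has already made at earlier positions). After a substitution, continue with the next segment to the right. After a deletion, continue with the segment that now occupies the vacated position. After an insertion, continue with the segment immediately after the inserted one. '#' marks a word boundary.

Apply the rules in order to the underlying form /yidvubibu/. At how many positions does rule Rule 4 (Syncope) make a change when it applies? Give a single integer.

Rule 1 Stop Lenition: [yidvubibu] → [yidvuvivu]
Rule 2 t-Assibilation: no change — [yidvuvivu]
Rule 3 Vowel Epenthesis: no change — [yidvuvivu]
Rule 4 Syncope: [yidvuvivu] → [ydvvvu]
Rule 5 Nasal Place Assimilation: no change — [ydvvvu]
Rule Rule 4 changed 3 position(s).

3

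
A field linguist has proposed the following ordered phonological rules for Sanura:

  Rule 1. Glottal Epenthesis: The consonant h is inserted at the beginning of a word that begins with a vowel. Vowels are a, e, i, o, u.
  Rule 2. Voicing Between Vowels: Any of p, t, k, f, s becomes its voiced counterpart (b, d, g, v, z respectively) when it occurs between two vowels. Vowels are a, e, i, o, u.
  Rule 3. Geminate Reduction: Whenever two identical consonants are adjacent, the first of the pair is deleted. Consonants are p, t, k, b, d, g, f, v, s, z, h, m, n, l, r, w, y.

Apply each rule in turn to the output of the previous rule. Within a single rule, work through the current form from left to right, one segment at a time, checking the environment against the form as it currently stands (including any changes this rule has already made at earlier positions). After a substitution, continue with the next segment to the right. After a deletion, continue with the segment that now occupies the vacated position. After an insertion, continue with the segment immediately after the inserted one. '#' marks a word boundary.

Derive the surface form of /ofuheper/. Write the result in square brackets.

Rule 1 Glottal Epenthesis: [ofuheper] → [hofuheper]
Rule 2 Voicing Between Vowels: [hofuheper] → [hovuheber]
Rule 3 Geminate Reduction: no change — [hovuheber]

[hovuheber]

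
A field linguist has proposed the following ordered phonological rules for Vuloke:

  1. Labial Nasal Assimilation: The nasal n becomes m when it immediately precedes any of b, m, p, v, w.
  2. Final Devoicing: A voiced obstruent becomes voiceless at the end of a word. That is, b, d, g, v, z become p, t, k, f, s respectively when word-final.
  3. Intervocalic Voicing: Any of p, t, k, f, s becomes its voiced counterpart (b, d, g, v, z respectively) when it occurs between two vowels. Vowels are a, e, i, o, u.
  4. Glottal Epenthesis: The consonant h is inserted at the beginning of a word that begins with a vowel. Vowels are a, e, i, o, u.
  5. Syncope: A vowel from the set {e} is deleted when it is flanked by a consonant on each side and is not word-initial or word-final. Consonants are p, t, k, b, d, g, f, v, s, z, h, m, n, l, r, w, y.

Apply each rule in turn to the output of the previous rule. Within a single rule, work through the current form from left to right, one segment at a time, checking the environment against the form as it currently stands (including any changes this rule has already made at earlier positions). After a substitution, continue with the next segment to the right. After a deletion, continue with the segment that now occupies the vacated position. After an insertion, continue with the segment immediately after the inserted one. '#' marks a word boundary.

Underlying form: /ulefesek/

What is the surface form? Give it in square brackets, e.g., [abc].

1 Labial Nasal Assimilation: no change — [ulefesek]
2 Final Devoicing: no change — [ulefesek]
3 Intervocalic Voicing: [ulefesek] → [ulevezek]
4 Glottal Epenthesis: [ulevezek] → [hulevezek]
5 Syncope: [hulevezek] → [hulvzk]

[hulvzk]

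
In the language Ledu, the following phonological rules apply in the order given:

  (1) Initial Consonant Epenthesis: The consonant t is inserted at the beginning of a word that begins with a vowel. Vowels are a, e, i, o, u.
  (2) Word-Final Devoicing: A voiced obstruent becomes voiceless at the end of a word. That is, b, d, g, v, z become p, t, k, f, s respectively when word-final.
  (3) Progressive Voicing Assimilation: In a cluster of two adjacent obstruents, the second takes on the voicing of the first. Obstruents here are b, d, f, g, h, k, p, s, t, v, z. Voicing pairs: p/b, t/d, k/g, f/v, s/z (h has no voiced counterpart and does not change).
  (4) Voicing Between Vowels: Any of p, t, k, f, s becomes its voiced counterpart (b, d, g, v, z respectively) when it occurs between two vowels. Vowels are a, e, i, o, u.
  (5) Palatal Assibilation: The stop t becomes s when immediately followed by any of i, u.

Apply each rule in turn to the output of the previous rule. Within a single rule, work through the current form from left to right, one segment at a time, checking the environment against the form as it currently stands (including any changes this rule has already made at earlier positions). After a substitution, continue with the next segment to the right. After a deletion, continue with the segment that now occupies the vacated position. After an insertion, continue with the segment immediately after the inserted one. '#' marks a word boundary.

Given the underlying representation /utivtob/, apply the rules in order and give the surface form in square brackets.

[sudivdop]

(1) Initial Consonant Epenthesis: [utivtob] → [tutivtob]
(2) Word-Final Devoicing: [tutivtob] → [tutivtop]
(3) Progressive Voicing Assimilation: [tutivtop] → [tutivdop]
(4) Voicing Between Vowels: [tutivdop] → [tudivdop]
(5) Palatal Assibilation: [tudivdop] → [sudivdop]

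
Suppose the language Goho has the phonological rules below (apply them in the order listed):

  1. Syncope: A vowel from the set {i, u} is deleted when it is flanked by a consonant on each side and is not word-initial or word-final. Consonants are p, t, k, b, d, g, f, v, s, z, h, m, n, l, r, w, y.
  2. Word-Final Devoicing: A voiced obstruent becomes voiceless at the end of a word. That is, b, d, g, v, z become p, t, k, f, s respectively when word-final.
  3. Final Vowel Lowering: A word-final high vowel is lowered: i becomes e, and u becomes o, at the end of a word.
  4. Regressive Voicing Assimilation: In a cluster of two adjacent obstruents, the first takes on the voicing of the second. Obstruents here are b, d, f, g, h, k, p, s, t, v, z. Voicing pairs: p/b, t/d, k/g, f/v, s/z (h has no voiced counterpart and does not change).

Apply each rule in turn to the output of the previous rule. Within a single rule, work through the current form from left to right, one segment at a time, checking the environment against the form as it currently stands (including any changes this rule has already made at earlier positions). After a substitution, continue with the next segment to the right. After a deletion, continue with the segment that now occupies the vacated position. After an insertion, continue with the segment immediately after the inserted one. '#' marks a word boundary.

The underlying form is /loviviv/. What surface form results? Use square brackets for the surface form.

[lovff]

1 Syncope: [loviviv] → [lovvv]
2 Word-Final Devoicing: [lovvv] → [lovvf]
3 Final Vowel Lowering: no change — [lovvf]
4 Regressive Voicing Assimilation: [lovvf] → [lovff]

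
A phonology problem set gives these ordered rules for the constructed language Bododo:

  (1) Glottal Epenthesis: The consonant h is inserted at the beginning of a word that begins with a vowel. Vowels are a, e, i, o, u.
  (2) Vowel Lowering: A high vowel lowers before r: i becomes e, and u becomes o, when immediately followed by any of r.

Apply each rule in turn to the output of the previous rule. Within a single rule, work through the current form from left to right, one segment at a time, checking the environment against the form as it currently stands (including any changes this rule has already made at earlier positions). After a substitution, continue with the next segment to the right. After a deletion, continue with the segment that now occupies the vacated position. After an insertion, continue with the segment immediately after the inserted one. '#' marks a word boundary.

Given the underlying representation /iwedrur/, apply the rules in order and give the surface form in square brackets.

(1) Glottal Epenthesis: [iwedrur] → [hiwedrur]
(2) Vowel Lowering: [hiwedrur] → [hiwedror]

[hiwedror]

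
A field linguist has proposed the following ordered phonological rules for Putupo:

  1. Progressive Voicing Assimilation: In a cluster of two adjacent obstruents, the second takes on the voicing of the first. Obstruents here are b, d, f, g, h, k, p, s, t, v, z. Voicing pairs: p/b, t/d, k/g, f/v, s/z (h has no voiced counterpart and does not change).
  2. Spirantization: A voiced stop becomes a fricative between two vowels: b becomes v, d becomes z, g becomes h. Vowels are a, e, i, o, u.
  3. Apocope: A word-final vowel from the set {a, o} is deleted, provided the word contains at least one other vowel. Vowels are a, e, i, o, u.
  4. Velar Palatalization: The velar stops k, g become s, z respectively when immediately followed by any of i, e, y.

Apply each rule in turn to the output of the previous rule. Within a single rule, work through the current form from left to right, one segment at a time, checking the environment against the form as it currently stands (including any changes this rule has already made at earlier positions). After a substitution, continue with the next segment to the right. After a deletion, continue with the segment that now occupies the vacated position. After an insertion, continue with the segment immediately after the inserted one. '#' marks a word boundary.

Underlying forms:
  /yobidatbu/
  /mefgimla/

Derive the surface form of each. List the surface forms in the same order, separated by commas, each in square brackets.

[yovizatpu], [mefsiml]

/yobidatbu/:
  1 Progressive Voicing Assimilation: [yobidatbu] → [yobidatpu]
  2 Spirantization: [yobidatpu] → [yovizatpu]
  3 Apocope: no change — [yovizatpu]
  4 Velar Palatalization: no change — [yovizatpu]
/mefgimla/:
  1 Progressive Voicing Assimilation: [mefgimla] → [mefkimla]
  2 Spirantization: no change — [mefkimla]
  3 Apocope: [mefkimla] → [mefkiml]
  4 Velar Palatalization: [mefkiml] → [mefsiml]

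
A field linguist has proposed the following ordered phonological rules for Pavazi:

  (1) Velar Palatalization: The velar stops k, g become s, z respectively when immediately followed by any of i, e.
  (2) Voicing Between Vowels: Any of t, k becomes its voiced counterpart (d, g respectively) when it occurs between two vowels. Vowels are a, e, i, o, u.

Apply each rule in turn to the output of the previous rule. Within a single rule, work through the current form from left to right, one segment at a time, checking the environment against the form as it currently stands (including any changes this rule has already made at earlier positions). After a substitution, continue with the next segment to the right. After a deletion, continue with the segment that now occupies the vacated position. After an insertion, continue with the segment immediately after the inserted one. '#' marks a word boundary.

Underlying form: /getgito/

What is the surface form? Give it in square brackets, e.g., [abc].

[zetzido]

(1) Velar Palatalization: [getgito] → [zetzito]
(2) Voicing Between Vowels: [zetzito] → [zetzido]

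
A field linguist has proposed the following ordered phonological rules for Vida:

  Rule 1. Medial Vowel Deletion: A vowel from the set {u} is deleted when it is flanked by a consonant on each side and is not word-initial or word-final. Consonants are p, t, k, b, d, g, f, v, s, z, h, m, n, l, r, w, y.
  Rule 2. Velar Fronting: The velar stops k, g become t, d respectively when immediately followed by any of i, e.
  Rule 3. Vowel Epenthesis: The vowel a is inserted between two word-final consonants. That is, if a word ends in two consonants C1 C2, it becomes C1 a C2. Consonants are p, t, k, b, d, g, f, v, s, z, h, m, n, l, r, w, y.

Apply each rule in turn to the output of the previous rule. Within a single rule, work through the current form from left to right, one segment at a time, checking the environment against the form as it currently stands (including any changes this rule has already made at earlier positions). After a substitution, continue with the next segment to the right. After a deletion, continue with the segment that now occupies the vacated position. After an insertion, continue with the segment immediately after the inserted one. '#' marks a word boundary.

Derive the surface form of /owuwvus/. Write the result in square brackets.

Rule 1 Medial Vowel Deletion: [owuwvus] → [owwvs]
Rule 2 Velar Fronting: no change — [owwvs]
Rule 3 Vowel Epenthesis: [owwvs] → [owwvas]

[owwvas]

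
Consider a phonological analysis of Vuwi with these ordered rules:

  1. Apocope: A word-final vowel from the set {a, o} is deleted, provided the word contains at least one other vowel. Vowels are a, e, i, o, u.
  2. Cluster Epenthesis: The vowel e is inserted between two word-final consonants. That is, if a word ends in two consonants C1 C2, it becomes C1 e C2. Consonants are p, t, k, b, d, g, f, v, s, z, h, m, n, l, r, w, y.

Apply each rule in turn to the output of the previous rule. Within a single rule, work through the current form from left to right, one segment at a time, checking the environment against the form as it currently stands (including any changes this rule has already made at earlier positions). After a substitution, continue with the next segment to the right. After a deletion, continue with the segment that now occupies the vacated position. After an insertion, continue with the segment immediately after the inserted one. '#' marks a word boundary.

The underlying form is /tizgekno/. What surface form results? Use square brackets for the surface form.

[tizgeken]

1 Apocope: [tizgekno] → [tizgekn]
2 Cluster Epenthesis: [tizgekn] → [tizgeken]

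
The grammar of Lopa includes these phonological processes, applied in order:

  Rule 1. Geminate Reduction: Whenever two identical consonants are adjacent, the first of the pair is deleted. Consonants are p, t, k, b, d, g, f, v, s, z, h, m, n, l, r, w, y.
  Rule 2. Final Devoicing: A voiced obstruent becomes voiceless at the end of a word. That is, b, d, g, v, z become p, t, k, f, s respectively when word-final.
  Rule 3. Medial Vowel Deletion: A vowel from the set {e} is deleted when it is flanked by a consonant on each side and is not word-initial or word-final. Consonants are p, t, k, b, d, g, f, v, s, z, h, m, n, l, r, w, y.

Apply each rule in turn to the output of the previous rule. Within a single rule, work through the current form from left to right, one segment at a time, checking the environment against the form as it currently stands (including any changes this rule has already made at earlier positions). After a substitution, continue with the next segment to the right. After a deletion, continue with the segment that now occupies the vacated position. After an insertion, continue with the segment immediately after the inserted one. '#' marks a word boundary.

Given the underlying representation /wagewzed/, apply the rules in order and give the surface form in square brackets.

[wagwzt]

Rule 1 Geminate Reduction: no change — [wagewzed]
Rule 2 Final Devoicing: [wagewzed] → [wagewzet]
Rule 3 Medial Vowel Deletion: [wagewzet] → [wagwzt]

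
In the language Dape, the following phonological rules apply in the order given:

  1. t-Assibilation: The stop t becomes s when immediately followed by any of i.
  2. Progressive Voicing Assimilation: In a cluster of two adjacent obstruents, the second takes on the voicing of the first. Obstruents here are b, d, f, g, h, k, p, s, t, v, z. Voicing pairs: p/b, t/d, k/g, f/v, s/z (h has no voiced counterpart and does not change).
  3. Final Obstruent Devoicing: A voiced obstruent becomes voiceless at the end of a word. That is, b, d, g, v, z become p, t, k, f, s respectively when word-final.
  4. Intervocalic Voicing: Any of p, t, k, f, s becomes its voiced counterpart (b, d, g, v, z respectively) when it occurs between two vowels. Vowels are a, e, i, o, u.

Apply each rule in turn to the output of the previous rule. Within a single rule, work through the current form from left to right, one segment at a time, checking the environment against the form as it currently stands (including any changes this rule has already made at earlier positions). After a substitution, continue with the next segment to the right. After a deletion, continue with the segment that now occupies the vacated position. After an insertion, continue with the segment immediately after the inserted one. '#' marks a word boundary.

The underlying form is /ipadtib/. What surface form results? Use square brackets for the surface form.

1 t-Assibilation: [ipadtib] → [ipadsib]
2 Progressive Voicing Assimilation: [ipadsib] → [ipadzib]
3 Final Obstruent Devoicing: [ipadzib] → [ipadzip]
4 Intervocalic Voicing: [ipadzip] → [ibadzip]

[ibadzip]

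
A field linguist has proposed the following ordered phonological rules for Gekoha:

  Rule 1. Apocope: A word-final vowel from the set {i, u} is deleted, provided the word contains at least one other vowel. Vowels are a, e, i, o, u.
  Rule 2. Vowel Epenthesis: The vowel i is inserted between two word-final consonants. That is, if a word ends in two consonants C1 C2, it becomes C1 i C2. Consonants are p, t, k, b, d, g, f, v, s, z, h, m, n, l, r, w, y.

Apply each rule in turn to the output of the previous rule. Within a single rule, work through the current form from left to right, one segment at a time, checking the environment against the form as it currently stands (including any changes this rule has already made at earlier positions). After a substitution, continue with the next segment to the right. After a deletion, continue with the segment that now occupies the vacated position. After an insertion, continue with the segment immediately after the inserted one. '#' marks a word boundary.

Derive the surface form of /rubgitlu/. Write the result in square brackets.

Rule 1 Apocope: [rubgitlu] → [rubgitl]
Rule 2 Vowel Epenthesis: [rubgitl] → [rubgitil]

[rubgitil]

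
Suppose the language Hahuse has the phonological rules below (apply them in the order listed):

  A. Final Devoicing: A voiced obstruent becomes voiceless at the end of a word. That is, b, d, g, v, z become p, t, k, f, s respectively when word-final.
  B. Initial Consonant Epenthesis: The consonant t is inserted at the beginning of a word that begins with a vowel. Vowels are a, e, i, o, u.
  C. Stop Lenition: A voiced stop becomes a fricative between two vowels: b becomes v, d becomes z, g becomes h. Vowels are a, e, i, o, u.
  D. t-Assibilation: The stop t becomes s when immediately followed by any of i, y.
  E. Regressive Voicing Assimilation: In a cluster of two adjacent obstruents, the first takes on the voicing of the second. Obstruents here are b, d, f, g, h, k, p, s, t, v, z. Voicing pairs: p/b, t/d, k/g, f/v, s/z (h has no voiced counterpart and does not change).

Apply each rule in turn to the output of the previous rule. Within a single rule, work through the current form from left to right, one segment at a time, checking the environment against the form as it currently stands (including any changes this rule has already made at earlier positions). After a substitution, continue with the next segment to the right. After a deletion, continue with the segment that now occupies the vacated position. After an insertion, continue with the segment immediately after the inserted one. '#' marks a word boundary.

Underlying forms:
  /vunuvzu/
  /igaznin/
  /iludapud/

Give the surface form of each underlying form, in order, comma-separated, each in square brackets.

/vunuvzu/:
  A Final Devoicing: no change — [vunuvzu]
  B Initial Consonant Epenthesis: no change — [vunuvzu]
  C Stop Lenition: no change — [vunuvzu]
  D t-Assibilation: no change — [vunuvzu]
  E Regressive Voicing Assimilation: no change — [vunuvzu]
/igaznin/:
  A Final Devoicing: no change — [igaznin]
  B Initial Consonant Epenthesis: [igaznin] → [tigaznin]
  C Stop Lenition: [tigaznin] → [tihaznin]
  D t-Assibilation: [tihaznin] → [sihaznin]
  E Regressive Voicing Assimilation: no change — [sihaznin]
/iludapud/:
  A Final Devoicing: [iludapud] → [iludaput]
  B Initial Consonant Epenthesis: [iludaput] → [tiludaput]
  C Stop Lenition: [tiludaput] → [tiluzaput]
  D t-Assibilation: [tiluzaput] → [siluzaput]
  E Regressive Voicing Assimilation: no change — [siluzaput]

[vunuvzu], [sihaznin], [siluzaput]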